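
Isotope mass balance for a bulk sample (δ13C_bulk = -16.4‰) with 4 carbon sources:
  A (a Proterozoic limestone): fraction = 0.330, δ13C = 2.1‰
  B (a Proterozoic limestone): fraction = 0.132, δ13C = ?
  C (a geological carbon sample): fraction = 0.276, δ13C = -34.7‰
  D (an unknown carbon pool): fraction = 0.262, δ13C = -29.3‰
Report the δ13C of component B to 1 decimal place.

1.2‰

Isotope mass balance: δ_bulk = Σ fᵢ·δᵢ.
-16.4 = 0.330×(2.1) + 0.132×δ_B + 0.276×(-34.7) + 0.262×(-29.3)
0.132·δ_B = -16.4 − (-16.561) = 0.161
δ_B = 0.161 / 0.132 = 1.22‰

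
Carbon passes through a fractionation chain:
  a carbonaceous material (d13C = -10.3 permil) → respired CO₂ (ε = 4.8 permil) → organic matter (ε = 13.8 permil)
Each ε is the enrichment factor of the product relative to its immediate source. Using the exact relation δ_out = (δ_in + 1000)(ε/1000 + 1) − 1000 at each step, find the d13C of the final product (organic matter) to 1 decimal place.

step 1: δ = (-10.30 + 1000)·(4.8/1000 + 1) − 1000 = -5.55 permil
step 2: δ = (-5.55 + 1000)·(13.8/1000 + 1) − 1000 = 8.17 permil

8.2 permil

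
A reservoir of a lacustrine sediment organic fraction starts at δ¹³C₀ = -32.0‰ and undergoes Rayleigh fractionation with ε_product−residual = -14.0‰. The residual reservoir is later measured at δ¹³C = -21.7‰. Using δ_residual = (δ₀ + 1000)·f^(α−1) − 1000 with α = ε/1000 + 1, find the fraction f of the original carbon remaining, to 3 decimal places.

α − 1 = ε/1000 = -0.0140
(δ_res + 1000)/(δ₀ + 1000) = (-21.7 + 1000)/(-32.0 + 1000) = 978.3/968.0 = 1.010640
f = 1.010640^(1/-0.0140) = exp(ln(1.010640)/-0.0140) = exp(0.01058/-0.0140)
f = exp(-0.7560) = 0.4695

0.470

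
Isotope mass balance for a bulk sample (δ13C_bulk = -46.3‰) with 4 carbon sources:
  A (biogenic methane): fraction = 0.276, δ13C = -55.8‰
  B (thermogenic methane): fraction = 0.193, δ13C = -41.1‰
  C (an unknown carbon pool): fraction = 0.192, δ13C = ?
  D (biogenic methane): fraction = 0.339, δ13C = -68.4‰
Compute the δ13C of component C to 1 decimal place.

1.1‰

Isotope mass balance: δ_bulk = Σ fᵢ·δᵢ.
-46.3 = 0.276×(-55.8) + 0.193×(-41.1) + 0.192×δ_C + 0.339×(-68.4)
0.192·δ_C = -46.3 − (-46.521) = 0.221
δ_C = 0.221 / 0.192 = 1.15‰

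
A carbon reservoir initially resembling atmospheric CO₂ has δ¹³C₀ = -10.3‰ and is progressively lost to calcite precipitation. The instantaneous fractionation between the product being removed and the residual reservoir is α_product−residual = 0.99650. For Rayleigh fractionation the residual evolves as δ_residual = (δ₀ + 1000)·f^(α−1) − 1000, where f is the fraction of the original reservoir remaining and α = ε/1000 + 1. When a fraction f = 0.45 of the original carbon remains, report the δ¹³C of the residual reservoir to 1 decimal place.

-7.5‰

Rayleigh residual: δ_res = (δ₀ + 1000)·f^(α−1) − 1000
α − 1 = -0.00350
f^(α−1) = 0.45^(-0.00350) = 1.002799
δ_res = (-10.3 + 1000) × 1.002799 − 1000 = 992.470 − 1000 = -7.53‰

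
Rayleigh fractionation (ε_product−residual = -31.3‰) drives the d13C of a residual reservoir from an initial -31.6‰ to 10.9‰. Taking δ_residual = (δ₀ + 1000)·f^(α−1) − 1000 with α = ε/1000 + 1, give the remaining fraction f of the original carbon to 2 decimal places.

α − 1 = ε/1000 = -0.0313
(δ_res + 1000)/(δ₀ + 1000) = (10.9 + 1000)/(-31.6 + 1000) = 1010.9/968.4 = 1.043887
f = 1.043887^(1/-0.0313) = exp(ln(1.043887)/-0.0313) = exp(0.04295/-0.0313)
f = exp(-1.3722) = 0.2535

0.25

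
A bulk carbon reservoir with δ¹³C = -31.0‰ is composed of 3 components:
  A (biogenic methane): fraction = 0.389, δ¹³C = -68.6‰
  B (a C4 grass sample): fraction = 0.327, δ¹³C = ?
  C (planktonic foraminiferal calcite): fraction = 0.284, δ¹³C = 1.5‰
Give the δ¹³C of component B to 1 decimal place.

-14.5‰

Isotope mass balance: δ_bulk = Σ fᵢ·δᵢ.
-31.0 = 0.389×(-68.6) + 0.327×δ_B + 0.284×(1.5)
0.327·δ_B = -31.0 − (-26.259) = -4.741
δ_B = -4.741 / 0.327 = -14.50‰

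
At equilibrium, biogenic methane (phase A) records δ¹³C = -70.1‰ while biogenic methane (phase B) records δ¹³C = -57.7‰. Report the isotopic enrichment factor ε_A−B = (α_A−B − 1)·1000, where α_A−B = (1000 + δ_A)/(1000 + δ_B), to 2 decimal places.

α_A−B = (1000 + -70.1) / (1000 + -57.7) = 929.9 / 942.3 = 0.986841
ε_A−B = (0.986841 − 1) × 1000 = -13.159‰
(The approximation ε ≈ δ_A − δ_B would give -12.4‰.)

-13.16‰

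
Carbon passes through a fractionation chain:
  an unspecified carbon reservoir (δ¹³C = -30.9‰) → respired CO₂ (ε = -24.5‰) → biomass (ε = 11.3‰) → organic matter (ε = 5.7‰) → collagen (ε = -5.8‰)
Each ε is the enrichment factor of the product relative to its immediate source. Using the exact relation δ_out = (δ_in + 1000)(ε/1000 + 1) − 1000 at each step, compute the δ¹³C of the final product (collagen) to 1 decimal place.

-44.1‰

step 1: δ = (-30.90 + 1000)·(-24.5/1000 + 1) − 1000 = -54.64‰
step 2: δ = (-54.64 + 1000)·(11.3/1000 + 1) − 1000 = -43.96‰
step 3: δ = (-43.96 + 1000)·(5.7/1000 + 1) − 1000 = -38.51‰
step 4: δ = (-38.51 + 1000)·(-5.8/1000 + 1) − 1000 = -44.09‰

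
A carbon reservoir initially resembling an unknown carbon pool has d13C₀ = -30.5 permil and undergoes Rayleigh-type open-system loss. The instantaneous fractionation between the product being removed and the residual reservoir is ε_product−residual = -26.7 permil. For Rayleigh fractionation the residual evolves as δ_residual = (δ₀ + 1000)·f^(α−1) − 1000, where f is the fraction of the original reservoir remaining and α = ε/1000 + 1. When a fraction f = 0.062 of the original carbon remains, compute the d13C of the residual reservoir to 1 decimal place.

Rayleigh residual: δ_res = (δ₀ + 1000)·f^(α−1) − 1000
α = ε/1000 + 1 = 0.97330, so α − 1 = -0.02670
f^(α−1) = 0.062^(-0.02670) = 1.077068
δ_res = (-30.5 + 1000) × 1.077068 − 1000 = 1044.217 − 1000 = 44.22 permil

44.2 permil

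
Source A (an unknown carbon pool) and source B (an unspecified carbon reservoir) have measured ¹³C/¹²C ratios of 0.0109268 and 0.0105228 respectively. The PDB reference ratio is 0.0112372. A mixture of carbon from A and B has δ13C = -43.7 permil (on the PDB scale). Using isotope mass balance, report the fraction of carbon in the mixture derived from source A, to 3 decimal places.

0.553

δ_A = (0.0109268/0.0112372 − 1)×1000 = (0.972377 − 1)×1000 = -27.623 permil
δ_B = (0.0105228/0.0112372 − 1)×1000 = (0.936425 − 1)×1000 = -63.575 permil
f_A = (δ_mix − δ_B)/(δ_A − δ_B) = (-43.7 − (-63.575))/(-27.623 − (-63.575))
f_A = 19.875 / 35.952 = 0.5528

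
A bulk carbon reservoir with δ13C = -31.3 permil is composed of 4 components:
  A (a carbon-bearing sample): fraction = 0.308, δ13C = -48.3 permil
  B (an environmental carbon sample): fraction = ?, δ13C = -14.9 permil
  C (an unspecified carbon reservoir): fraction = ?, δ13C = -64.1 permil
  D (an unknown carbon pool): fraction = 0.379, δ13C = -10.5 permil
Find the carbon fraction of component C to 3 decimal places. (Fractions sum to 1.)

0.158

Let f_C and f_B be the unknown fractions; fractions sum to 1 so f_C + f_B = 0.313.
Mass balance: Σ fᵢ·δᵢ = δ_bulk ⇒ f_C·(-64.1) + f_B·(-14.9) = -31.3 − (-18.856) = -12.444
Substitute f_B = 0.313 − f_C:
f_C·(-64.1 − -14.9) = -12.444 − 0.313×(-14.9) = -7.780
f_C = -7.780 / -49.2 = 0.1581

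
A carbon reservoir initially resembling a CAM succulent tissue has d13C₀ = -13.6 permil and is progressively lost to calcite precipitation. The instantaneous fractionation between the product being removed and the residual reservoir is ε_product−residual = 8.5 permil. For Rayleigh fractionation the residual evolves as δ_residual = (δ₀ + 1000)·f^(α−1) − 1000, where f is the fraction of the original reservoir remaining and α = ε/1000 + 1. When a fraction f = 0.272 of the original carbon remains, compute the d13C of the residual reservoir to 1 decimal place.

-24.5 permil

Rayleigh residual: δ_res = (δ₀ + 1000)·f^(α−1) − 1000
α = ε/1000 + 1 = 1.00850, so α − 1 = 0.00850
f^(α−1) = 0.272^(0.00850) = 0.988994
δ_res = (-13.6 + 1000) × 0.988994 − 1000 = 975.544 − 1000 = -24.46 permil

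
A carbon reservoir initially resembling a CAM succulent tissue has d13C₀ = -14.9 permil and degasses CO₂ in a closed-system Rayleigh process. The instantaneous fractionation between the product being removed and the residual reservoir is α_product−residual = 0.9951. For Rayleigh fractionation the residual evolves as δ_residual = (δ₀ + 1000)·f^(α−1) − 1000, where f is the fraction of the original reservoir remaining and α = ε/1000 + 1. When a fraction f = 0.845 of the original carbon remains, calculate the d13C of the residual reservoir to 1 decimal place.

Rayleigh residual: δ_res = (δ₀ + 1000)·f^(α−1) − 1000
α − 1 = -0.00490
f^(α−1) = 0.845^(-0.00490) = 1.000826
δ_res = (-14.9 + 1000) × 1.000826 − 1000 = 985.913 − 1000 = -14.09 permil

-14.1 permil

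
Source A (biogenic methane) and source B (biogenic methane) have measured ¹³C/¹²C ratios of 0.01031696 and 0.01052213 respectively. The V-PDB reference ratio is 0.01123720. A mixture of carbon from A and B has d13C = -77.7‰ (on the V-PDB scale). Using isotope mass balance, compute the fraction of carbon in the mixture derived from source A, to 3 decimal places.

δ_A = (0.01031696/0.01123720 − 1)×1000 = (0.918108 − 1)×1000 = -81.892‰
δ_B = (0.01052213/0.01123720 − 1)×1000 = (0.936366 − 1)×1000 = -63.634‰
f_A = (δ_mix − δ_B)/(δ_A − δ_B) = (-77.7 − (-63.634))/(-81.892 − (-63.634))
f_A = -14.066 / -18.258 = 0.7704

0.770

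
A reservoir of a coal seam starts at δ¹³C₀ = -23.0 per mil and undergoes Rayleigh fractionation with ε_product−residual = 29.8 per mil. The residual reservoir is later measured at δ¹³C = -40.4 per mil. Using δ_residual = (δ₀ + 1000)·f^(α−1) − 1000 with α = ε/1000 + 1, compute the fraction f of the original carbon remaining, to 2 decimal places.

α − 1 = ε/1000 = 0.0298
(δ_res + 1000)/(δ₀ + 1000) = (-40.4 + 1000)/(-23.0 + 1000) = 959.6/977.0 = 0.982190
f = 0.982190^(1/0.0298) = exp(ln(0.982190)/0.0298) = exp(-0.01797/0.0298)
f = exp(-0.6030) = 0.5472

0.55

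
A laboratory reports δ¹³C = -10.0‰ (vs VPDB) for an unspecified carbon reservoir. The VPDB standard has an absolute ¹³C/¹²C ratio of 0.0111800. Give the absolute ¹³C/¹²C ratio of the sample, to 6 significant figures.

0.0110682

R_sample = R_standard × (δ¹³C/1000 + 1)
R_sample = 0.0111800 × (-10.0/1000 + 1) = 0.0111800 × 0.990000
R_sample = 0.0110682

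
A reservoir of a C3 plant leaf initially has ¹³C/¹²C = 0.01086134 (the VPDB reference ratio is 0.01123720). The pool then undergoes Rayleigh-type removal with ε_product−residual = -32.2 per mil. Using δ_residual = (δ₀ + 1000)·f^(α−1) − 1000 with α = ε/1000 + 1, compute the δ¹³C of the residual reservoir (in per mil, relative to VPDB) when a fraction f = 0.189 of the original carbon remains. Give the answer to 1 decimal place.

δ₀ = (0.01086134/0.01123720 − 1)×1000 = (0.966552 − 1)×1000 = -33.448 per mil
α − 1 = ε/1000 = -0.0322
f^(α−1) = 0.189^(-0.0322) = 1.055110
δ_res = (-33.448 + 1000) × 1.055110 − 1000 = 1019.819 − 1000 = 19.82 per mil

19.8 per mil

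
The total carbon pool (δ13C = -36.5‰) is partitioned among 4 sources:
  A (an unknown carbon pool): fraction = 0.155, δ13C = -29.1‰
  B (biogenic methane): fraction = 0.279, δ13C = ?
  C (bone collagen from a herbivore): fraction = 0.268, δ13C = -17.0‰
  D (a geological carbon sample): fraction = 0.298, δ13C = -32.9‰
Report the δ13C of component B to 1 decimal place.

Isotope mass balance: δ_bulk = Σ fᵢ·δᵢ.
-36.5 = 0.155×(-29.1) + 0.279×δ_B + 0.268×(-17.0) + 0.298×(-32.9)
0.279·δ_B = -36.5 − (-18.871) = -17.629
δ_B = -17.629 / 0.279 = -63.19‰

-63.2‰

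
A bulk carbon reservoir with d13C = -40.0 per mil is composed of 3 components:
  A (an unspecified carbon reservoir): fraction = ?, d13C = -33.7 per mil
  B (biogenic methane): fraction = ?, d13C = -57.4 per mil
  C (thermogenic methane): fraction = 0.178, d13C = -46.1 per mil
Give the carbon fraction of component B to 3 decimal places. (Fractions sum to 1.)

0.173

Let f_B and f_A be the unknown fractions; fractions sum to 1 so f_B + f_A = 0.822.
Mass balance: Σ fᵢ·δᵢ = δ_bulk ⇒ f_B·(-57.4) + f_A·(-33.7) = -40.0 − (-8.206) = -31.794
Substitute f_A = 0.822 − f_B:
f_B·(-57.4 − -33.7) = -31.794 − 0.822×(-33.7) = -4.093
f_B = -4.093 / -23.7 = 0.1727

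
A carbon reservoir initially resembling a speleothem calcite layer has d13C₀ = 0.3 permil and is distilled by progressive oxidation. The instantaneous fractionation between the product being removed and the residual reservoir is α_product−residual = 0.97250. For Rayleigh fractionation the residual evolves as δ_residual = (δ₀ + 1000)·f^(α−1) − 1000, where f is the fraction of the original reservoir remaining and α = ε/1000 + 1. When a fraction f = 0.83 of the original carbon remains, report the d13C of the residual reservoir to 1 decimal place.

5.4 permil

Rayleigh residual: δ_res = (δ₀ + 1000)·f^(α−1) − 1000
α − 1 = -0.02750
f^(α−1) = 0.83^(-0.02750) = 1.005137
δ_res = (0.3 + 1000) × 1.005137 − 1000 = 1005.439 − 1000 = 5.44 permil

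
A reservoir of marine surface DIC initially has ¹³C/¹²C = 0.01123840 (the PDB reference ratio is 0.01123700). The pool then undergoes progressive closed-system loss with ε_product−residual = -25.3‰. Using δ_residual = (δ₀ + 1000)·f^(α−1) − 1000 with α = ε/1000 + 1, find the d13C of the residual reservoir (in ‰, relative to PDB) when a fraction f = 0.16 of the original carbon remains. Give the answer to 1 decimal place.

47.6‰

δ₀ = (0.01123840/0.01123700 − 1)×1000 = (1.000125 − 1)×1000 = 0.125‰
α − 1 = ε/1000 = -0.0253
f^(α−1) = 0.16^(-0.0253) = 1.047456
δ_res = (0.125 + 1000) × 1.047456 − 1000 = 1047.586 − 1000 = 47.59‰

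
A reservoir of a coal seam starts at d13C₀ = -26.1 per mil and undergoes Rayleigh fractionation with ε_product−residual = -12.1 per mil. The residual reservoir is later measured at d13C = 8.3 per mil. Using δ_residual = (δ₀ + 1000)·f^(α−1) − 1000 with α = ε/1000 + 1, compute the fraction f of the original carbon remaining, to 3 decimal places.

α − 1 = ε/1000 = -0.0121
(δ_res + 1000)/(δ₀ + 1000) = (8.3 + 1000)/(-26.1 + 1000) = 1008.3/973.9 = 1.035322
f = 1.035322^(1/-0.0121) = exp(ln(1.035322)/-0.0121) = exp(0.03471/-0.0121)
f = exp(-2.8688) = 0.0568

0.057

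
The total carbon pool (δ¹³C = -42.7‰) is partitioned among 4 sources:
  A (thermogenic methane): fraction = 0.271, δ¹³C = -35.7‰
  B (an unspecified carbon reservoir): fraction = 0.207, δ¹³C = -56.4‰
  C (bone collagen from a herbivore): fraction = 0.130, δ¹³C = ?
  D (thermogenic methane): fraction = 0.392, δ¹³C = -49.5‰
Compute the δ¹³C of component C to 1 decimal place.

Isotope mass balance: δ_bulk = Σ fᵢ·δᵢ.
-42.7 = 0.271×(-35.7) + 0.207×(-56.4) + 0.130×δ_C + 0.392×(-49.5)
0.130·δ_C = -42.7 − (-40.754) = -1.947
δ_C = -1.947 / 0.130 = -14.97‰

-15.0‰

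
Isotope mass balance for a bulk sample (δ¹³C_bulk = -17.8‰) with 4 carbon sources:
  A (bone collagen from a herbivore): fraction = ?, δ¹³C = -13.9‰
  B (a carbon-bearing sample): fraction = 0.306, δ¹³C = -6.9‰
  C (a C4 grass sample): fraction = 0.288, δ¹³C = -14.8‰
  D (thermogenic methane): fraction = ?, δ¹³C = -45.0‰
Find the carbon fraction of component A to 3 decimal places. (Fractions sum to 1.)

0.220

Let f_A and f_D be the unknown fractions; fractions sum to 1 so f_A + f_D = 0.406.
Mass balance: Σ fᵢ·δᵢ = δ_bulk ⇒ f_A·(-13.9) + f_D·(-45.0) = -17.8 − (-6.374) = -11.426
Substitute f_D = 0.406 − f_A:
f_A·(-13.9 − -45.0) = -11.426 − 0.406×(-45.0) = 6.844
f_A = 6.844 / 31.1 = 0.2201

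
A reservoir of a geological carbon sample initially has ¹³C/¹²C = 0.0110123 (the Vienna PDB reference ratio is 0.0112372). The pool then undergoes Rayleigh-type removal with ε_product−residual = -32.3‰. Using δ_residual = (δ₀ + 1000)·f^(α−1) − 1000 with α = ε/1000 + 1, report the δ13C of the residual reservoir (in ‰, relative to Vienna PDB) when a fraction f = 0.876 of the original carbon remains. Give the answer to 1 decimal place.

δ₀ = (0.0110123/0.0112372 − 1)×1000 = (0.979986 − 1)×1000 = -20.014‰
α − 1 = ε/1000 = -0.0323
f^(α−1) = 0.876^(-0.0323) = 1.004285
δ_res = (-20.014 + 1000) × 1.004285 − 1000 = 984.186 − 1000 = -15.81‰

-15.8‰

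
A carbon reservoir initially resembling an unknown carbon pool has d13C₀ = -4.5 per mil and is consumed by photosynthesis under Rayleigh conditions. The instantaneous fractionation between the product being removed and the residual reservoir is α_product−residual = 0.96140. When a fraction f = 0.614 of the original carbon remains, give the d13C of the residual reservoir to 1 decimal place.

14.4 per mil

Rayleigh residual: δ_res = (δ₀ + 1000)·f^(α−1) − 1000
α − 1 = -0.03860
f^(α−1) = 0.614^(-0.03860) = 1.019006
δ_res = (-4.5 + 1000) × 1.019006 − 1000 = 1014.420 − 1000 = 14.42 per mil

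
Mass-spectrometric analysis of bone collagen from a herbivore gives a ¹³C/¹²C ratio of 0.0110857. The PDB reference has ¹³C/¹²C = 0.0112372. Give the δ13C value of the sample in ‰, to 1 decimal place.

δ13C = (R_sample / R_standard − 1) × 1000
R_sample / R_standard = 0.0110857 / 0.0112372 = 0.986518
δ13C = (0.986518 − 1) × 1000 = -13.48‰

-13.5‰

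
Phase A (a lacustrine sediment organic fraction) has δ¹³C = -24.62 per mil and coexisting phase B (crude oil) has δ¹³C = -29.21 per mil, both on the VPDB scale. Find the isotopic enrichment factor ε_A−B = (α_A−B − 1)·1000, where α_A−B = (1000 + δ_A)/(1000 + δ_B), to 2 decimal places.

4.73 per mil

α_A−B = (1000 + -24.62) / (1000 + -29.21) = 975.38 / 970.79 = 1.004728
ε_A−B = (1.004728 − 1) × 1000 = 4.728 per mil
(The approximation ε ≈ δ_A − δ_B would give 4.59 per mil.)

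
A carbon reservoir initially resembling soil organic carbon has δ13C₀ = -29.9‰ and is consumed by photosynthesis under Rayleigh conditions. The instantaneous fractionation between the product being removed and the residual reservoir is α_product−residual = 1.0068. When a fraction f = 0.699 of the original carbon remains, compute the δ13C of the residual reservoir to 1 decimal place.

-32.3‰

Rayleigh residual: δ_res = (δ₀ + 1000)·f^(α−1) − 1000
α − 1 = 0.00680
f^(α−1) = 0.699^(0.00680) = 0.997568
δ_res = (-29.9 + 1000) × 0.997568 − 1000 = 967.741 − 1000 = -32.26‰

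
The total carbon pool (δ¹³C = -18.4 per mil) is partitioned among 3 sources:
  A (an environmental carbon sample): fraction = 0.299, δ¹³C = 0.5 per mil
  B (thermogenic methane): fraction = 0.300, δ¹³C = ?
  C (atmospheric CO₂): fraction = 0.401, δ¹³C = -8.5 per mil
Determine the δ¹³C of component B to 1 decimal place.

-50.5 per mil

Isotope mass balance: δ_bulk = Σ fᵢ·δᵢ.
-18.4 = 0.299×(0.5) + 0.300×δ_B + 0.401×(-8.5)
0.300·δ_B = -18.4 − (-3.259) = -15.141
δ_B = -15.141 / 0.300 = -50.47 per mil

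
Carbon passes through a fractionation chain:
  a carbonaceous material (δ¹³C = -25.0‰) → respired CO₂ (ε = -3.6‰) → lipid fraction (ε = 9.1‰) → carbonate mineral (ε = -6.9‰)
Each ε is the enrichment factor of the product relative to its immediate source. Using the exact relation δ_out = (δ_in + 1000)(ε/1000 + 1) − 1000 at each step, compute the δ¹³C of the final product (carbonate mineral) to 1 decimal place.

-26.4‰

step 1: δ = (-25.00 + 1000)·(-3.6/1000 + 1) − 1000 = -28.51‰
step 2: δ = (-28.51 + 1000)·(9.1/1000 + 1) − 1000 = -19.67‰
step 3: δ = (-19.67 + 1000)·(-6.9/1000 + 1) − 1000 = -26.43‰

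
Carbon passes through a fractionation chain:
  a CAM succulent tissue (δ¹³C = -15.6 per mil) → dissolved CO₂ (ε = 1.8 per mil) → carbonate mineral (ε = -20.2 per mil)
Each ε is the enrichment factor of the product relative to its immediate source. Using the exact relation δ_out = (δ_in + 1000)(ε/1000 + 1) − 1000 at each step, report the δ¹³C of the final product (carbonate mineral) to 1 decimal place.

step 1: δ = (-15.60 + 1000)·(1.8/1000 + 1) − 1000 = -13.83 per mil
step 2: δ = (-13.83 + 1000)·(-20.2/1000 + 1) − 1000 = -33.75 per mil

-33.7 per mil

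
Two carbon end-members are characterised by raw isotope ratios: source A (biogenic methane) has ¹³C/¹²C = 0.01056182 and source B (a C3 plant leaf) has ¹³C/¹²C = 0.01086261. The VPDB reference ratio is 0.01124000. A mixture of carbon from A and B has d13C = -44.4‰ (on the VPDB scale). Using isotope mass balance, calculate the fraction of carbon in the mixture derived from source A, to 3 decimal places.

δ_A = (0.01056182/0.01124000 − 1)×1000 = (0.939664 − 1)×1000 = -60.336‰
δ_B = (0.01086261/0.01124000 − 1)×1000 = (0.966424 − 1)×1000 = -33.576‰
f_A = (δ_mix − δ_B)/(δ_A − δ_B) = (-44.4 − (-33.576))/(-60.336 − (-33.576))
f_A = -10.824 / -26.761 = 0.4045

0.404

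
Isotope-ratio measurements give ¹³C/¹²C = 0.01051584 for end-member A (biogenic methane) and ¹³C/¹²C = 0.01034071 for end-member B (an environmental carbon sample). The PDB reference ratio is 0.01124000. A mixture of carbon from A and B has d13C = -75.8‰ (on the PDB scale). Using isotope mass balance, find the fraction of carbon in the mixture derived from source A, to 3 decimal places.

δ_A = (0.01051584/0.01124000 − 1)×1000 = (0.935573 − 1)×1000 = -64.427‰
δ_B = (0.01034071/0.01124000 − 1)×1000 = (0.919992 − 1)×1000 = -80.008‰
f_A = (δ_mix − δ_B)/(δ_A − δ_B) = (-75.8 − (-80.008))/(-64.427 − (-80.008))
f_A = 4.208 / 15.581 = 0.2701

0.270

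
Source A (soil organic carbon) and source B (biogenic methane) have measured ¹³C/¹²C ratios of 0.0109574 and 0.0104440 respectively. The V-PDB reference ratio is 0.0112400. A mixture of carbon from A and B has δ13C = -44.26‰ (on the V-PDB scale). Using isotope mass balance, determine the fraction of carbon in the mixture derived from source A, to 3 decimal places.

0.581

δ_A = (0.0109574/0.0112400 − 1)×1000 = (0.974858 − 1)×1000 = -25.142‰
δ_B = (0.0104440/0.0112400 − 1)×1000 = (0.929181 − 1)×1000 = -70.819‰
f_A = (δ_mix − δ_B)/(δ_A − δ_B) = (-44.26 − (-70.819))/(-25.142 − (-70.819))
f_A = 26.559 / 45.676 = 0.5815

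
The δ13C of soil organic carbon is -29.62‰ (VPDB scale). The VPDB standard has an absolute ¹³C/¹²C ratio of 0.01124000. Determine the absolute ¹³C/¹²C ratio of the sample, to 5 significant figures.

0.010907

R_sample = R_standard × (δ13C/1000 + 1)
R_sample = 0.01124000 × (-29.62/1000 + 1) = 0.01124000 × 0.970380
R_sample = 0.0109071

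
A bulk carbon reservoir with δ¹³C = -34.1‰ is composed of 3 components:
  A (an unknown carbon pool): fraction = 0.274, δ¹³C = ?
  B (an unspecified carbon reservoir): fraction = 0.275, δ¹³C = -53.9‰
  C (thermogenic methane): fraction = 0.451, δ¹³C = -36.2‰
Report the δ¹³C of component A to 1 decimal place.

-10.8‰

Isotope mass balance: δ_bulk = Σ fᵢ·δᵢ.
-34.1 = 0.274×δ_A + 0.275×(-53.9) + 0.451×(-36.2)
0.274·δ_A = -34.1 − (-31.149) = -2.951
δ_A = -2.951 / 0.274 = -10.77‰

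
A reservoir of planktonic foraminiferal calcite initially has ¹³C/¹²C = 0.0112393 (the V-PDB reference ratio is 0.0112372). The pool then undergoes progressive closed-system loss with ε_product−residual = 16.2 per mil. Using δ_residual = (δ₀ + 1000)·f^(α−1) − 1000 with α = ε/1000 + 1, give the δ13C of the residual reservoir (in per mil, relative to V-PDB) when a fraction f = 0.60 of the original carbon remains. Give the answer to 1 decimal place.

δ₀ = (0.0112393/0.0112372 − 1)×1000 = (1.000187 − 1)×1000 = 0.187 per mil
α − 1 = ε/1000 = 0.0162
f^(α−1) = 0.60^(0.0162) = 0.991759
δ_res = (0.187 + 1000) × 0.991759 − 1000 = 991.944 − 1000 = -8.06 per mil

-8.1 per mil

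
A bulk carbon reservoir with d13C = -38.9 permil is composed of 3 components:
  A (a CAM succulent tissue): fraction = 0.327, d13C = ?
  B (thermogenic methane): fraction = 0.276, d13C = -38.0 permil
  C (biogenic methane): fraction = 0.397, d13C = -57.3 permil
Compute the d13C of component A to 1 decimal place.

-17.3 permil

Isotope mass balance: δ_bulk = Σ fᵢ·δᵢ.
-38.9 = 0.327×δ_A + 0.276×(-38.0) + 0.397×(-57.3)
0.327·δ_A = -38.9 − (-33.236) = -5.664
δ_A = -5.664 / 0.327 = -17.32 permil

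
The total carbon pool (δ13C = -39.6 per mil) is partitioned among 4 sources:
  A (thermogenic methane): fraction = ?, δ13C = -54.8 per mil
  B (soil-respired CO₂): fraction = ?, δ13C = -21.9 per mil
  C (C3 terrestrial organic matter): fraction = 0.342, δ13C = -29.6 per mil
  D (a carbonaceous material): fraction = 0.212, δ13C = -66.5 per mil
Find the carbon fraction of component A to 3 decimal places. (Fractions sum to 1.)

Let f_A and f_B be the unknown fractions; fractions sum to 1 so f_A + f_B = 0.446.
Mass balance: Σ fᵢ·δᵢ = δ_bulk ⇒ f_A·(-54.8) + f_B·(-21.9) = -39.6 − (-24.221) = -15.379
Substitute f_B = 0.446 − f_A:
f_A·(-54.8 − -21.9) = -15.379 − 0.446×(-21.9) = -5.611
f_A = -5.611 / -32.9 = 0.1706

0.171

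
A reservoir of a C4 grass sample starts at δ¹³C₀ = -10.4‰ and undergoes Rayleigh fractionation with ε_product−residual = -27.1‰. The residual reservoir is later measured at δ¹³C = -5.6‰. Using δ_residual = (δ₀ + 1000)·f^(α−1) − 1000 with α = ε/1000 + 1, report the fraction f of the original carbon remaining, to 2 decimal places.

α − 1 = ε/1000 = -0.0271
(δ_res + 1000)/(δ₀ + 1000) = (-5.6 + 1000)/(-10.4 + 1000) = 994.4/989.6 = 1.004850
f = 1.004850^(1/-0.0271) = exp(ln(1.004850)/-0.0271) = exp(0.00484/-0.0271)
f = exp(-0.1786) = 0.8365

0.84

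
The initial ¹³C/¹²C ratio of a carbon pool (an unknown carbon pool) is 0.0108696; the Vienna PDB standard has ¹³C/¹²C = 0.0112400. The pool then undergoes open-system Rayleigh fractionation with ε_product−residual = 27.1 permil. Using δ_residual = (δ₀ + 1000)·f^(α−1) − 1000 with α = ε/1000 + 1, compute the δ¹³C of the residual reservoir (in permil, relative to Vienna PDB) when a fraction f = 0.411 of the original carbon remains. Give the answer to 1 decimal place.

-56.0 permil

δ₀ = (0.0108696/0.0112400 − 1)×1000 = (0.967046 − 1)×1000 = -32.954 permil
α − 1 = ε/1000 = 0.0271
f^(α−1) = 0.411^(0.0271) = 0.976192
δ_res = (-32.954 + 1000) × 0.976192 − 1000 = 944.023 − 1000 = -55.98 permil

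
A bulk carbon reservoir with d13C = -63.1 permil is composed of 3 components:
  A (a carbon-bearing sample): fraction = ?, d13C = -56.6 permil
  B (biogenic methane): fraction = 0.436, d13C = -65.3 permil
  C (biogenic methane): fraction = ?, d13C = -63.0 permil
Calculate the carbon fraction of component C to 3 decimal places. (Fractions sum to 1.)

0.423

Let f_C and f_A be the unknown fractions; fractions sum to 1 so f_C + f_A = 0.564.
Mass balance: Σ fᵢ·δᵢ = δ_bulk ⇒ f_C·(-63.0) + f_A·(-56.6) = -63.1 − (-28.471) = -34.629
Substitute f_A = 0.564 − f_C:
f_C·(-63.0 − -56.6) = -34.629 − 0.564×(-56.6) = -2.707
f_C = -2.707 / -6.4 = 0.4229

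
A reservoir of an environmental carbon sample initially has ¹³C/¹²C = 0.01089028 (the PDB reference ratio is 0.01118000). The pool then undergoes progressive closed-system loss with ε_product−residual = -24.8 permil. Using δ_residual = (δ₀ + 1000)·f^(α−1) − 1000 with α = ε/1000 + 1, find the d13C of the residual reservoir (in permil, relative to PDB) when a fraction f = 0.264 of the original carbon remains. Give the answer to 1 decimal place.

6.8 permil

δ₀ = (0.01089028/0.01118000 − 1)×1000 = (0.974086 − 1)×1000 = -25.914 permil
α − 1 = ε/1000 = -0.0248
f^(α−1) = 0.264^(-0.0248) = 1.033580
δ_res = (-25.914 + 1000) × 1.033580 − 1000 = 1006.796 − 1000 = 6.80 permil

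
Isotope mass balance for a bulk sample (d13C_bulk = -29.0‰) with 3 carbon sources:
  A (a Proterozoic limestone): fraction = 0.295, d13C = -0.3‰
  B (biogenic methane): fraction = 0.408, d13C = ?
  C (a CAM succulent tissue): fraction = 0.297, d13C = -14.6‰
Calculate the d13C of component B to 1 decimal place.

-60.2‰

Isotope mass balance: δ_bulk = Σ fᵢ·δᵢ.
-29.0 = 0.295×(-0.3) + 0.408×δ_B + 0.297×(-14.6)
0.408·δ_B = -29.0 − (-4.425) = -24.575
δ_B = -24.575 / 0.408 = -60.23‰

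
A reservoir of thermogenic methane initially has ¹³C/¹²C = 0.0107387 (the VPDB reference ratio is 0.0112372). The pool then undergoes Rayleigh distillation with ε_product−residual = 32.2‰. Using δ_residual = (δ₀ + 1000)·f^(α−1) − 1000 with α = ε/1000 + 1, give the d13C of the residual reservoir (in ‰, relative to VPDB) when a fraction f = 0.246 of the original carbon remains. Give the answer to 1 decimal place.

-86.6‰

δ₀ = (0.0107387/0.0112372 − 1)×1000 = (0.955638 − 1)×1000 = -44.362‰
α − 1 = ε/1000 = 0.0322
f^(α−1) = 0.246^(0.0322) = 0.955846
δ_res = (-44.362 + 1000) × 0.955846 − 1000 = 913.444 − 1000 = -86.56‰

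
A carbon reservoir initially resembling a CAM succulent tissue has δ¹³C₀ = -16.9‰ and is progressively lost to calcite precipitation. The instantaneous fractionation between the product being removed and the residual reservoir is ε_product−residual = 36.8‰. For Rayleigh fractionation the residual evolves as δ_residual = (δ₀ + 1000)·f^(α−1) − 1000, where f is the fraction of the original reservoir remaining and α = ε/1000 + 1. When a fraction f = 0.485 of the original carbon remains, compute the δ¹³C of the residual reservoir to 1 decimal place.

-42.7‰

Rayleigh residual: δ_res = (δ₀ + 1000)·f^(α−1) − 1000
α = ε/1000 + 1 = 1.03680, so α − 1 = 0.03680
f^(α−1) = 0.485^(0.03680) = 0.973723
δ_res = (-16.9 + 1000) × 0.973723 − 1000 = 957.267 − 1000 = -42.73‰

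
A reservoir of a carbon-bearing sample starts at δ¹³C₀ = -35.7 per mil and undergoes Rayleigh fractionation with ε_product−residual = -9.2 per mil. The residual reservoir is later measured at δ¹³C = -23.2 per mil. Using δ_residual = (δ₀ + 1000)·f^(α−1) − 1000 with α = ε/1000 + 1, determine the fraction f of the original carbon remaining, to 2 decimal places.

0.25

α − 1 = ε/1000 = -0.0092
(δ_res + 1000)/(δ₀ + 1000) = (-23.2 + 1000)/(-35.7 + 1000) = 976.8/964.3 = 1.012963
f = 1.012963^(1/-0.0092) = exp(ln(1.012963)/-0.0092) = exp(0.01288/-0.0092)
f = exp(-1.3999) = 0.2466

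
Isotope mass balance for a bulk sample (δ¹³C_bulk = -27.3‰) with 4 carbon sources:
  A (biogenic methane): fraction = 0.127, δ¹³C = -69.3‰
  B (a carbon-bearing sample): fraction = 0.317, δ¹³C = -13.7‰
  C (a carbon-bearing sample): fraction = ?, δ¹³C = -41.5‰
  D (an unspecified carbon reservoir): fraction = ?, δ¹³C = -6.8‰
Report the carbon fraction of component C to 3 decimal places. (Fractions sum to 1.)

Let f_C and f_D be the unknown fractions; fractions sum to 1 so f_C + f_D = 0.556.
Mass balance: Σ fᵢ·δᵢ = δ_bulk ⇒ f_C·(-41.5) + f_D·(-6.8) = -27.3 − (-13.144) = -14.156
Substitute f_D = 0.556 − f_C:
f_C·(-41.5 − -6.8) = -14.156 − 0.556×(-6.8) = -10.375
f_C = -10.375 / -34.7 = 0.2990

0.299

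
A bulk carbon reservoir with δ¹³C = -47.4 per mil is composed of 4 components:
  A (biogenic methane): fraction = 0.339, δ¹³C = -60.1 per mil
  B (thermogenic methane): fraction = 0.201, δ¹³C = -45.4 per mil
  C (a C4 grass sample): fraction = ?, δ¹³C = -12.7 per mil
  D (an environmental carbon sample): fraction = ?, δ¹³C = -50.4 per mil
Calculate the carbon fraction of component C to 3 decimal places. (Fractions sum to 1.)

0.140

Let f_C and f_D be the unknown fractions; fractions sum to 1 so f_C + f_D = 0.460.
Mass balance: Σ fᵢ·δᵢ = δ_bulk ⇒ f_C·(-12.7) + f_D·(-50.4) = -47.4 − (-29.499) = -17.901
Substitute f_D = 0.460 − f_C:
f_C·(-12.7 − -50.4) = -17.901 − 0.460×(-50.4) = 5.283
f_C = 5.283 / 37.7 = 0.1401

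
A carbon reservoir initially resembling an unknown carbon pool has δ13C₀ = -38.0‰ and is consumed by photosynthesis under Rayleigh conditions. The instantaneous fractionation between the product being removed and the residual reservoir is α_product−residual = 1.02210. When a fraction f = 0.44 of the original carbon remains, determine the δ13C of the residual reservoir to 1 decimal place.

Rayleigh residual: δ_res = (δ₀ + 1000)·f^(α−1) − 1000
α − 1 = 0.02210
f^(α−1) = 0.44^(0.02210) = 0.982020
δ_res = (-38.0 + 1000) × 0.982020 − 1000 = 944.703 − 1000 = -55.30‰

-55.3‰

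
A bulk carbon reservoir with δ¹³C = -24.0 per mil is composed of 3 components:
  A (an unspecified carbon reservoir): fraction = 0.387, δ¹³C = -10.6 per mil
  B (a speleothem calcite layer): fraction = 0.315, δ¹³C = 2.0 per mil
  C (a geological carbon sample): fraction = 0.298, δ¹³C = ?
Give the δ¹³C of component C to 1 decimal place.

-68.9 per mil

Isotope mass balance: δ_bulk = Σ fᵢ·δᵢ.
-24.0 = 0.387×(-10.6) + 0.315×(2.0) + 0.298×δ_C
0.298·δ_C = -24.0 − (-3.472) = -20.528
δ_C = -20.528 / 0.298 = -68.89 per mil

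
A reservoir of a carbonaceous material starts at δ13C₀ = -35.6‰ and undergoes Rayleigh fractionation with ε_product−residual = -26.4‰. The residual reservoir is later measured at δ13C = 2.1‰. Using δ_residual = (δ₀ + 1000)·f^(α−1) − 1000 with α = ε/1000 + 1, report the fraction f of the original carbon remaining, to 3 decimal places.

0.234

α − 1 = ε/1000 = -0.0264
(δ_res + 1000)/(δ₀ + 1000) = (2.1 + 1000)/(-35.6 + 1000) = 1002.1/964.4 = 1.039092
f = 1.039092^(1/-0.0264) = exp(ln(1.039092)/-0.0264) = exp(0.03835/-0.0264)
f = exp(-1.4525) = 0.2340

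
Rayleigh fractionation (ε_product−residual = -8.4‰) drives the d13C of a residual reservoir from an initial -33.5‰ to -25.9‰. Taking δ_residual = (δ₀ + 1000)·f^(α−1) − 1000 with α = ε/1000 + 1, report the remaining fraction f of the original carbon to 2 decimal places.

α − 1 = ε/1000 = -0.0084
(δ_res + 1000)/(δ₀ + 1000) = (-25.9 + 1000)/(-33.5 + 1000) = 974.1/966.5 = 1.007863
f = 1.007863^(1/-0.0084) = exp(ln(1.007863)/-0.0084) = exp(0.00783/-0.0084)
f = exp(-0.9325) = 0.3936

0.39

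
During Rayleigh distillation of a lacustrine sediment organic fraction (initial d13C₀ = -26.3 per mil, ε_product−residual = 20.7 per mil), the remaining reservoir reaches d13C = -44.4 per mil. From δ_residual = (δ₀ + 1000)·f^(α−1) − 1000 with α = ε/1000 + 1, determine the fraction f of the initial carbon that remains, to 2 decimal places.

α − 1 = ε/1000 = 0.0207
(δ_res + 1000)/(δ₀ + 1000) = (-44.4 + 1000)/(-26.3 + 1000) = 955.6/973.7 = 0.981411
f = 0.981411^(1/0.0207) = exp(ln(0.981411)/0.0207) = exp(-0.01876/0.0207)
f = exp(-0.9065) = 0.4039

0.40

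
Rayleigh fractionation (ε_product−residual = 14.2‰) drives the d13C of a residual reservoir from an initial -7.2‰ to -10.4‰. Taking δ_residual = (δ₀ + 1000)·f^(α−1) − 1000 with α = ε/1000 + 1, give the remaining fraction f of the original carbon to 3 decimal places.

α − 1 = ε/1000 = 0.0142
(δ_res + 1000)/(δ₀ + 1000) = (-10.4 + 1000)/(-7.2 + 1000) = 989.6/992.8 = 0.996777
f = 0.996777^(1/0.0142) = exp(ln(0.996777)/0.0142) = exp(-0.00323/0.0142)
f = exp(-0.2274) = 0.7966

0.797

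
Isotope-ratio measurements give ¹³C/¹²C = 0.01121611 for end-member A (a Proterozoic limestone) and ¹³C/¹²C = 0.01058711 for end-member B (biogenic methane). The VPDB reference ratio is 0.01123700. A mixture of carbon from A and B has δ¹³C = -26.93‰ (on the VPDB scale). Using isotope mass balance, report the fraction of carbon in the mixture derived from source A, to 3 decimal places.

δ_A = (0.01121611/0.01123700 − 1)×1000 = (0.998141 − 1)×1000 = -1.859‰
δ_B = (0.01058711/0.01123700 − 1)×1000 = (0.942165 − 1)×1000 = -57.835‰
f_A = (δ_mix − δ_B)/(δ_A − δ_B) = (-26.93 − (-57.835))/(-1.859 − (-57.835))
f_A = 30.905 / 55.976 = 0.5521

0.552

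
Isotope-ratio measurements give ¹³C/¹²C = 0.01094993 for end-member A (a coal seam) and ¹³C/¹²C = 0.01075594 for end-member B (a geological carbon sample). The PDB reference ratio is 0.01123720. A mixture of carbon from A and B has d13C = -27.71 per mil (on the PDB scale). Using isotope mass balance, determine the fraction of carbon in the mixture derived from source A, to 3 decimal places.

0.876

δ_A = (0.01094993/0.01123720 − 1)×1000 = (0.974436 − 1)×1000 = -25.564 per mil
δ_B = (0.01075594/0.01123720 − 1)×1000 = (0.957173 − 1)×1000 = -42.827 per mil
f_A = (δ_mix − δ_B)/(δ_A − δ_B) = (-27.71 − (-42.827))/(-25.564 − (-42.827))
f_A = 15.117 / 17.263 = 0.8757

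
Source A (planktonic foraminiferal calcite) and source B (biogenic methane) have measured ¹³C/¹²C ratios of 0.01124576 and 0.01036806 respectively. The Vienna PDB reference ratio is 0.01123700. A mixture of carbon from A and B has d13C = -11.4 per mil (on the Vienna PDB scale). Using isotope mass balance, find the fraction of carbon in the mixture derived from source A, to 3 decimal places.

δ_A = (0.01124576/0.01123700 − 1)×1000 = (1.000780 − 1)×1000 = 0.780 per mil
δ_B = (0.01036806/0.01123700 − 1)×1000 = (0.922672 − 1)×1000 = -77.328 per mil
f_A = (δ_mix − δ_B)/(δ_A − δ_B) = (-11.4 − (-77.328))/(0.780 − (-77.328))
f_A = 65.928 / 78.108 = 0.8441

0.844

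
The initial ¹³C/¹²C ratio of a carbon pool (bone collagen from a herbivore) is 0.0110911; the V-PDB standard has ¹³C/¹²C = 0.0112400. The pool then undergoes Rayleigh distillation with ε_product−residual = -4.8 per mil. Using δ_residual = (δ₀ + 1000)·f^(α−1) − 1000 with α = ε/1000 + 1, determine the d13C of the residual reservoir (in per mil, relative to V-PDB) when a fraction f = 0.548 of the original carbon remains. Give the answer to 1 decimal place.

δ₀ = (0.0110911/0.0112400 − 1)×1000 = (0.986753 − 1)×1000 = -13.247 per mil
α − 1 = ε/1000 = -0.0048
f^(α−1) = 0.548^(-0.0048) = 1.002891
δ_res = (-13.247 + 1000) × 1.002891 − 1000 = 989.606 − 1000 = -10.39 per mil

-10.4 per mil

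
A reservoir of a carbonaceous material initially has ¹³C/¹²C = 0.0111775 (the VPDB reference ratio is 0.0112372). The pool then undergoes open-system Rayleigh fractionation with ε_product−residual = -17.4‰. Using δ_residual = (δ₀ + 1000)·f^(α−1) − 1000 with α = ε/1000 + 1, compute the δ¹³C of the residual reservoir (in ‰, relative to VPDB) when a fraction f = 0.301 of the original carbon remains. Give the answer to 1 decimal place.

δ₀ = (0.0111775/0.0112372 − 1)×1000 = (0.994687 − 1)×1000 = -5.313‰
α − 1 = ε/1000 = -0.0174
f^(α−1) = 0.301^(-0.0174) = 1.021111
δ_res = (-5.313 + 1000) × 1.021111 − 1000 = 1015.686 − 1000 = 15.69‰

15.7‰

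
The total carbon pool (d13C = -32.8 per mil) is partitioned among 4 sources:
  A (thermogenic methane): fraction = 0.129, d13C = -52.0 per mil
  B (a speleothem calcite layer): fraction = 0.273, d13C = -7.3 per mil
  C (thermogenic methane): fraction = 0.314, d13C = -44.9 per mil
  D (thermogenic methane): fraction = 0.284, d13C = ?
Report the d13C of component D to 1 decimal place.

Isotope mass balance: δ_bulk = Σ fᵢ·δᵢ.
-32.8 = 0.129×(-52.0) + 0.273×(-7.3) + 0.314×(-44.9) + 0.284×δ_D
0.284·δ_D = -32.8 − (-22.799) = -10.000
δ_D = -10.000 / 0.284 = -35.21 per mil

-35.2 per mil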